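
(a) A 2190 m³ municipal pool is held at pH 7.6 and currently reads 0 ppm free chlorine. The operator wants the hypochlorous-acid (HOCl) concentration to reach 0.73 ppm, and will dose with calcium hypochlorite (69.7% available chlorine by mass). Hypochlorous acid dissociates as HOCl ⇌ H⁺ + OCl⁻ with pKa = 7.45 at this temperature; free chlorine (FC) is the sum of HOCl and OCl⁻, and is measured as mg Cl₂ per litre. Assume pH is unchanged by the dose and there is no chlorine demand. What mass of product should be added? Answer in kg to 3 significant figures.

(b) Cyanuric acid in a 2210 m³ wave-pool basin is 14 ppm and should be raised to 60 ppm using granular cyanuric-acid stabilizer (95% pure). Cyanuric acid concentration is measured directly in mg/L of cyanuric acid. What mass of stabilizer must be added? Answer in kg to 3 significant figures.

(a) 5.53 kg; (b) 107 kg

(a) Volume: 2190 m³ = 2,190,000 L.
(a) [OCl⁻]/[HOCl] = 10^(pH − pKa) = 10^(7.6 − 7.45) = 1.413; fraction as HOCl = 1/(1 + 1.413) = 0.4145.
(a) Free chlorine required for 0.73 ppm HOCl: 0.73 / 0.4145 = 1.761 ppm.
(a) FC to add: 1.761 − 0 = 1.761 mg/L as Cl₂.
(a) Cl₂ equivalent: 1.761 mg/L × 2,190,000 L = 3857 g.
(a) Product at 69.7% available Cl: 3857 / 0.697 = 5534 g.

(b) Volume: 2210 m³ = 2,210,000 L.
(b) CYA to add: (60 − 14) = 46 mg/L × 2,210,000 L = 101,700 g cyanuric acid.
(b) At 95% purity: 101,700 / 0.95 = 107,000 g product.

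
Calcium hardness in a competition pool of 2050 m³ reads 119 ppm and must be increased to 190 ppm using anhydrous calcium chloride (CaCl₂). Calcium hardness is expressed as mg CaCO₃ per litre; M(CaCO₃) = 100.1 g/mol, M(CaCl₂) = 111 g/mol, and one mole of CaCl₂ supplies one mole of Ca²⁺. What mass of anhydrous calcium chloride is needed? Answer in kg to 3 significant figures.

161 kg

Volume: 2050 m³ = 2,050,000 L.
Hardness to add: (190 − 119) = 71 mg/L as CaCO₃ × 2,050,000 L = 145,600 g as CaCO₃.
Moles of Ca²⁺ (1 mol Ca²⁺ ≡ 1 mol CaCO₃): 145,600 / 100.1 g/mol = 1454 mol.
Mass of CaCl₂: 1454 × 111 = 161,400 g.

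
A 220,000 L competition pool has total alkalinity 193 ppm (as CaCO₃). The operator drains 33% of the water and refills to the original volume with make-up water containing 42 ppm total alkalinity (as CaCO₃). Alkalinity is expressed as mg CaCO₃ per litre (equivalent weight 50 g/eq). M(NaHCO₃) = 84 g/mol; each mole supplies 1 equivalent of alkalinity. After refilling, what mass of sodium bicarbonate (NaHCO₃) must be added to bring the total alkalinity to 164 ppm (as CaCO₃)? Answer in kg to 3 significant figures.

7.70 kg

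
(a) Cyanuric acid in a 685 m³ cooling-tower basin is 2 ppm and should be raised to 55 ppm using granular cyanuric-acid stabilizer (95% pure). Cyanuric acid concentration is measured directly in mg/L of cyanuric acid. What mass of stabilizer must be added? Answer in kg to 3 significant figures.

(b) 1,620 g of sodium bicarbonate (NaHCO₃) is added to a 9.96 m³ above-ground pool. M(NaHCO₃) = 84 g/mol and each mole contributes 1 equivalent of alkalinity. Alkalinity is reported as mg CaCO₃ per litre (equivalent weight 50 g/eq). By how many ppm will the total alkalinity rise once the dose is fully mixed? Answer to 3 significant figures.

(a) Volume: 685 m³ = 685,000 L.
(a) CYA to add: (55 − 2) = 53 mg/L × 685,000 L = 36,300 g cyanuric acid.
(a) At 95% purity: 36,300 / 0.95 = 38,220 g product.

(b) Volume: 9.96 m³ = 9,960 L.
(b) Moles of NaHCO₃: 1,620 g ÷ 84 g/mol = 19.29 mol → 19.29 eq of alkalinity.
(b) As CaCO₃: 19.29 eq × 50 g/eq = 964.3 g.
(b) Rise: 964.3 g / 9,960 L × 1000 = 96.82 mg/L.

(a) 38.2 kg; (b) 96.8 ppm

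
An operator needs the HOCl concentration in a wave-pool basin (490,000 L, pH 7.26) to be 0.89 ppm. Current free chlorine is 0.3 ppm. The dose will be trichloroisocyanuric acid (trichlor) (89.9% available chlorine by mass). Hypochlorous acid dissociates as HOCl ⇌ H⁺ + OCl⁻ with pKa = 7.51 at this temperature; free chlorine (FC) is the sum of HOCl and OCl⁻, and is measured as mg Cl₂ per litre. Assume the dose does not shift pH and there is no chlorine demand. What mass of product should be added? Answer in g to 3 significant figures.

[OCl⁻]/[HOCl] = 10^(pH − pKa) = 10^(7.26 − 7.51) = 0.5623; fraction as HOCl = 1/(1 + 0.5623) = 0.6401.
Free chlorine required for 0.89 ppm HOCl: 0.89 / 0.6401 = 1.39 ppm.
FC to add: 1.39 − 0.3 = 1.09 mg/L as Cl₂.
Cl₂ equivalent: 1.09 mg/L × 490,000 L = 534.3 g.
Product at 89.9% available Cl: 534.3 / 0.899 = 594.4 g.

594 g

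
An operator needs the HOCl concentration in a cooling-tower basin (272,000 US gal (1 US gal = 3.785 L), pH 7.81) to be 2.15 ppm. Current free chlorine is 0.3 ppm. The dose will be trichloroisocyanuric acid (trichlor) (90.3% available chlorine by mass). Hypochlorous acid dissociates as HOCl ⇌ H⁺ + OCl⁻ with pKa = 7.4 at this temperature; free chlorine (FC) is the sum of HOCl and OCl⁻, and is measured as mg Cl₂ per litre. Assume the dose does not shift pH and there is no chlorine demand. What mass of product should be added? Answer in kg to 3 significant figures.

Volume: 272,000 US gal × 3.785 L/gal = 1,029,520 L.
[OCl⁻]/[HOCl] = 10^(pH − pKa) = 10^(7.81 − 7.4) = 2.57; fraction as HOCl = 1/(1 + 2.57) = 0.2801.
Free chlorine required for 2.15 ppm HOCl: 2.15 / 0.2801 = 7.676 ppm.
FC to add: 7.676 − 0.3 = 7.376 mg/L as Cl₂.
Cl₂ equivalent: 7.376 mg/L × 1,029,520 L = 7594 g.
Product at 90.3% available Cl: 7594 / 0.903 = 8410 g.

8.41 kg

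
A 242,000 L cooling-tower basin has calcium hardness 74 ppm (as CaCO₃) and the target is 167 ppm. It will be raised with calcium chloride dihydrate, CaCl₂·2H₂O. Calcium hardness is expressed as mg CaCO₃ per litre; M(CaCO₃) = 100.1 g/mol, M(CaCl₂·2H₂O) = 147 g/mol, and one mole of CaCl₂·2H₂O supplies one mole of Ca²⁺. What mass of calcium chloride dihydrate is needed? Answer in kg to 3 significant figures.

33.1 kg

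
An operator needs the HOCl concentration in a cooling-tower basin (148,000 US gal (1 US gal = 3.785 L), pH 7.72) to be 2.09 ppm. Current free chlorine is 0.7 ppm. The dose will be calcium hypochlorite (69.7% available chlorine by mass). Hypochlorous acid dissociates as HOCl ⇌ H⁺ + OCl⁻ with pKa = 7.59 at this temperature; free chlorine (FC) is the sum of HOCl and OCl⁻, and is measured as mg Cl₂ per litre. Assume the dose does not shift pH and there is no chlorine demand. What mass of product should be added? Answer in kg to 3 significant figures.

3.38 kg

Volume: 148,000 US gal × 3.785 L/gal = 560,180 L.
[OCl⁻]/[HOCl] = 10^(pH − pKa) = 10^(7.72 − 7.59) = 1.349; fraction as HOCl = 1/(1 + 1.349) = 0.4257.
Free chlorine required for 2.09 ppm HOCl: 2.09 / 0.4257 = 4.909 ppm.
FC to add: 4.909 − 0.7 = 4.209 mg/L as Cl₂.
Cl₂ equivalent: 4.209 mg/L × 560,180 L = 2358 g.
Product at 69.7% available Cl: 2358 / 0.697 = 3383 g.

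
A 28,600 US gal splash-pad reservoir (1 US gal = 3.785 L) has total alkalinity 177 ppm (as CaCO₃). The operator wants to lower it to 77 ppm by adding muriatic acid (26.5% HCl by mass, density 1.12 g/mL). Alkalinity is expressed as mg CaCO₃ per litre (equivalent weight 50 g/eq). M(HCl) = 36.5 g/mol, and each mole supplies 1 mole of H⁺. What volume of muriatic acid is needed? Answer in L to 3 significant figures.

Volume: 28,600 US gal × 3.785 L/gal = 108,251 L.
Alkalinity to neutralize: (177 − 77) = 100 mg/L as CaCO₃ × 108,251 L = 10,830 g as CaCO₃.
Equivalents of H⁺ required: 10,830 ÷ 50 g/eq = 216.5 eq = 216.5 mol HCl.
Mass of HCl: 216.5 × 36.5 = 7902 g.
Mass of 26.5% solution: 7902 / 0.265 = 29,820 g.
Volume: 29,820 g ÷ 1.12 g/mL = 26,630 mL.

26.6 L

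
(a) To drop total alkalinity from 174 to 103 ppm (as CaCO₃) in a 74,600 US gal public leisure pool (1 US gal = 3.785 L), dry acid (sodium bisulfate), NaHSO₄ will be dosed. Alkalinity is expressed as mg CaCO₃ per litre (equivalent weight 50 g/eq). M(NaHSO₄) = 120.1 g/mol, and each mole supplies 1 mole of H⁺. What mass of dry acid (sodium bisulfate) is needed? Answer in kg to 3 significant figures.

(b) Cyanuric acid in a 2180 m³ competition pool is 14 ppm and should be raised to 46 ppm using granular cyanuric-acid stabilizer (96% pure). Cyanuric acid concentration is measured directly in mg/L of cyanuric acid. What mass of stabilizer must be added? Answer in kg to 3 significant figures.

(a) Volume: 74,600 US gal × 3.785 L/gal = 282,361 L.
(a) Alkalinity to neutralize: (174 − 103) = 71 mg/L as CaCO₃ × 282,361 L = 20,050 g as CaCO₃.
(a) Equivalents of H⁺ required: 20,050 ÷ 50 g/eq = 401 eq = 401 mol NaHSO₄.
(a) Mass of NaHSO₄: 401 × 120.1 = 48,150 g.

(b) Volume: 2180 m³ = 2,180,000 L.
(b) CYA to add: (46 − 14) = 32 mg/L × 2,180,000 L = 69,760 g cyanuric acid.
(b) At 96% purity: 69,760 / 0.96 = 72,670 g product.

(a) 48.2 kg; (b) 72.7 kg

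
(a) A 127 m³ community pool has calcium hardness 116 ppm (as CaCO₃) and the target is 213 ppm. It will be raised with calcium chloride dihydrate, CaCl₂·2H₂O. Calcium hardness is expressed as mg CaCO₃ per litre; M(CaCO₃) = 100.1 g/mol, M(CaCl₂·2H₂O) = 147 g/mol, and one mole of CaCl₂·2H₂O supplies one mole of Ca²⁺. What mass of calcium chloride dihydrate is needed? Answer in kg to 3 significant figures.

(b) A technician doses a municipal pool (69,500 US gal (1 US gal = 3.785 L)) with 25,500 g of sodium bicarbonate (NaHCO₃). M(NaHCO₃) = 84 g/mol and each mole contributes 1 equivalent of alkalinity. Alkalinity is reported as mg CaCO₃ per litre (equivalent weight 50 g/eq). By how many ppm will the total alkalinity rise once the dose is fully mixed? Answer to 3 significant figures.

(a) 18.1 kg; (b) 57.7 ppm

(a) Volume: 127 m³ = 127,000 L.
(a) Hardness to add: (213 − 116) = 97 mg/L as CaCO₃ × 127,000 L = 12,320 g as CaCO₃.
(a) Moles of Ca²⁺ (1 mol Ca²⁺ ≡ 1 mol CaCO₃): 12,320 / 100.1 g/mol = 123.1 mol.
(a) Mass of CaCl₂·2H₂O: 123.1 × 147 = 18,090 g.

(b) Volume: 69,500 US gal × 3.785 L/gal = 263,058 L.
(b) Moles of NaHCO₃: 25,500 g ÷ 84 g/mol = 303.6 mol → 303.6 eq of alkalinity.
(b) As CaCO₃: 303.6 eq × 50 g/eq = 15,180 g.
(b) Rise: 15,180 g / 263,058 L × 1000 = 57.7 mg/L.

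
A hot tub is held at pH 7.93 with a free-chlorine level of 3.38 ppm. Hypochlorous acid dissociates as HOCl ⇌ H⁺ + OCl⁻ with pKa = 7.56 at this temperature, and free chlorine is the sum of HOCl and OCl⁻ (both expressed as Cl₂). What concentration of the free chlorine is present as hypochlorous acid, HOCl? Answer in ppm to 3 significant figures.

[OCl⁻]/[HOCl] = 10^(pH − pKa) = 10^(7.93 − 7.56) = 10^0.37 = 2.344.
Fraction as HOCl = 1 / (1 + 2.344) = 0.299.
HOCl = 0.299 × 3.38 ppm = 1.011 ppm.

1.01 ppm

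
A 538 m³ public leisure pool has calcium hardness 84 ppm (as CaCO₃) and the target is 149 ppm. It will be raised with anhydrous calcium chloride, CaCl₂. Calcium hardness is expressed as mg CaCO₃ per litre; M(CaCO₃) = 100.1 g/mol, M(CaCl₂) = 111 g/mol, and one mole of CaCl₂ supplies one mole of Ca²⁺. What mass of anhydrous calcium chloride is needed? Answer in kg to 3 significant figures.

Volume: 538 m³ = 538,000 L.
Hardness to add: (149 − 84) = 65 mg/L as CaCO₃ × 538,000 L = 34,970 g as CaCO₃.
Moles of Ca²⁺ (1 mol Ca²⁺ ≡ 1 mol CaCO₃): 34,970 / 100.1 g/mol = 349.4 mol.
Mass of CaCl₂: 349.4 × 111 = 38,780 g.

38.8 kg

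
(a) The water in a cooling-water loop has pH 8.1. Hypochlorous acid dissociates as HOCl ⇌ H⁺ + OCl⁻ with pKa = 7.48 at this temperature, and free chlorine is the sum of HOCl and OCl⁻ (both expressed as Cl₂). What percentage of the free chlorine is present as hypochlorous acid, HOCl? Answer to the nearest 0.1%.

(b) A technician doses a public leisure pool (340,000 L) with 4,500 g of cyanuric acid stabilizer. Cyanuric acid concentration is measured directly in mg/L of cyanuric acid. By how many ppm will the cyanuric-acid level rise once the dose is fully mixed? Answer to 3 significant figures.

(a) [OCl⁻]/[HOCl] = 10^(pH − pKa) = 10^(8.1 − 7.48) = 10^0.62 = 4.169.
(a) Fraction as HOCl = 1 / (1 + 4.169) = 0.1935.

(b) Rise: 4,500 g / 340,000 L × 1000 = 13.24 mg/L.

(a) 19.3%; (b) 13.2 ppm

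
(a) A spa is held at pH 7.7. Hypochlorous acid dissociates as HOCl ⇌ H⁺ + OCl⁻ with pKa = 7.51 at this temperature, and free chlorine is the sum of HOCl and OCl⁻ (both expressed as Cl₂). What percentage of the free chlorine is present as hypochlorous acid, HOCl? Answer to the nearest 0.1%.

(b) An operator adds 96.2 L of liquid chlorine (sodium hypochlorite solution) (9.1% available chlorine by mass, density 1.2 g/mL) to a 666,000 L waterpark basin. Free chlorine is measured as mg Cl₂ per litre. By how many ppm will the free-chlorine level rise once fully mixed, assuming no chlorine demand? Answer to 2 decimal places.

(a) [OCl⁻]/[HOCl] = 10^(pH − pKa) = 10^(7.7 − 7.51) = 10^0.19 = 1.549.
(a) Fraction as HOCl = 1 / (1 + 1.549) = 0.3923.

(b) Mass of solution: 96.2 L × 1000 mL/L × 1.2 g/mL = 115,400 g.
(b) Available chlorine delivered: 115,400 g × 0.091 = 10,510 g as Cl₂.
(b) Concentration rise: 10,510 g / 666,000 L = 15.77 mg/L = 15.77 ppm.

(a) 39.2%; (b) 15.77 ppm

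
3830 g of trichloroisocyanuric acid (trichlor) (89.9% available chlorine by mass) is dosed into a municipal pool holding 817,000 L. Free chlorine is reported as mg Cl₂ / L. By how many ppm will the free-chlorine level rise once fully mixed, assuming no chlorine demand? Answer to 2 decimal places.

Available chlorine delivered: 3830 g × 0.899 = 3443 g as Cl₂.
Concentration rise: 3443 g / 817,000 L = 4.214 mg/L = 4.21 ppm.

4.21 ppm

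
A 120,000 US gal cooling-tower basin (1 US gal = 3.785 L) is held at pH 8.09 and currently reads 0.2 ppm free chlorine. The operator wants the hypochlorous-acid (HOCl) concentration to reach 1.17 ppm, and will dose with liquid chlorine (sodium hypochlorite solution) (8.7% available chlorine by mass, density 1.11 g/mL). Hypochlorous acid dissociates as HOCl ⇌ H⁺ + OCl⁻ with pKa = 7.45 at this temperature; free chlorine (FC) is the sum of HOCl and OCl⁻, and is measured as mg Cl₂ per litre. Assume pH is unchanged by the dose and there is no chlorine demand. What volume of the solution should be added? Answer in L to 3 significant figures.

Volume: 120,000 US gal × 3.785 L/gal = 454,200 L.
[OCl⁻]/[HOCl] = 10^(pH − pKa) = 10^(8.09 − 7.45) = 4.365; fraction as HOCl = 1/(1 + 4.365) = 0.1864.
Free chlorine required for 1.17 ppm HOCl: 1.17 / 0.1864 = 6.277 ppm.
FC to add: 6.277 − 0.2 = 6.077 mg/L as Cl₂.
Cl₂ equivalent: 6.077 mg/L × 454,200 L = 2760 g.
Product at 8.7% available Cl: 2760 / 0.087 = 31,730 g.
Volume: 31,730 g ÷ 1.11 g/mL = 28,580 mL.

28.6 L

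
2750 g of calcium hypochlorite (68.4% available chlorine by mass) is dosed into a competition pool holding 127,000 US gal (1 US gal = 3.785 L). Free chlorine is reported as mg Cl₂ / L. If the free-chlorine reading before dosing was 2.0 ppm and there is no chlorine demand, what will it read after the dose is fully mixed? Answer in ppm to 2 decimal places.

Volume: 127,000 US gal × 3.785 L/gal = 480,695 L.
Available chlorine delivered: 2750 g × 0.684 = 1881 g as Cl₂.
Concentration rise: 1881 g / 480,695 L = 3.913 mg/L = 3.91 ppm.
Final FC: 2.0 + 3.91 = 5.91 ppm.

5.91 ppm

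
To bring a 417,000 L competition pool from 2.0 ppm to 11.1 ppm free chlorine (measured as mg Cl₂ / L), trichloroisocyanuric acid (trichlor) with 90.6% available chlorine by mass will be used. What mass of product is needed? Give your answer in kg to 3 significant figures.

Chlorine deficit: 11.1 − 2.0 = 9.1 ppm = 9.1 mg/L as Cl₂.
Cl₂ equivalent needed: 9.1 mg/L × 417,000 L = 3,795,000 mg = 3795 g.
Product at 90.6% available chlorine: 3795 / 0.906 = 4188 g.

4.19 kg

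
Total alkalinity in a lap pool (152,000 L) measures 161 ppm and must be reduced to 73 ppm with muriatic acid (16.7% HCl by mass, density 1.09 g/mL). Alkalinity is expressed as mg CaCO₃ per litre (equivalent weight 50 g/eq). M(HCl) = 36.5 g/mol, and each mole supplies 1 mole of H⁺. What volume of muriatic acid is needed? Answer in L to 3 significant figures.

Alkalinity to neutralize: (161 − 73) = 88 mg/L as CaCO₃ × 152,000 L = 13,380 g as CaCO₃.
Equivalents of H⁺ required: 13,380 ÷ 50 g/eq = 267.5 eq = 267.5 mol HCl.
Mass of HCl: 267.5 × 36.5 = 9764 g.
Mass of 16.7% solution: 9764 / 0.167 = 58,470 g.
Volume: 58,470 g ÷ 1.09 g/mL = 53,640 mL.

53.6 L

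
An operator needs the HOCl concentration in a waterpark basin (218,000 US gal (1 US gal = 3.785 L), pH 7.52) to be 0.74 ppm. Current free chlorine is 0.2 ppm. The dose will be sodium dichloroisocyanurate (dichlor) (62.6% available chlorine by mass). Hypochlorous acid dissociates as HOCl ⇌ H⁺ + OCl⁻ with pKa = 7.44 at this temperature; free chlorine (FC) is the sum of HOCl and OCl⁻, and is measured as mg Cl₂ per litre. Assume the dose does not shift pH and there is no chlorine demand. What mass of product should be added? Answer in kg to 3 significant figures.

1.88 kg

Volume: 218,000 US gal × 3.785 L/gal = 825,130 L.
[OCl⁻]/[HOCl] = 10^(pH − pKa) = 10^(7.52 − 7.44) = 1.202; fraction as HOCl = 1/(1 + 1.202) = 0.4541.
Free chlorine required for 0.74 ppm HOCl: 0.74 / 0.4541 = 1.63 ppm.
FC to add: 1.63 − 0.2 = 1.43 mg/L as Cl₂.
Cl₂ equivalent: 1.43 mg/L × 825,130 L = 1180 g.
Product at 62.6% available Cl: 1180 / 0.626 = 1884 g.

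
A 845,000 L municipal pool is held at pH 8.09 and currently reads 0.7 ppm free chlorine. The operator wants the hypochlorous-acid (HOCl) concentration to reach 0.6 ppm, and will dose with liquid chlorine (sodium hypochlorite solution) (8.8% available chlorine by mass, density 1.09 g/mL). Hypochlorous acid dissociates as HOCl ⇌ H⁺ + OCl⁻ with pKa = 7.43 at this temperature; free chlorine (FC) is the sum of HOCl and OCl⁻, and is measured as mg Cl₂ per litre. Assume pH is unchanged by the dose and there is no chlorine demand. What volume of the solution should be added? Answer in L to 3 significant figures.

23.3 L

[OCl⁻]/[HOCl] = 10^(pH − pKa) = 10^(8.09 − 7.43) = 4.571; fraction as HOCl = 1/(1 + 4.571) = 0.1795.
Free chlorine required for 0.6 ppm HOCl: 0.6 / 0.1795 = 3.343 ppm.
FC to add: 3.343 − 0.7 = 2.643 mg/L as Cl₂.
Cl₂ equivalent: 2.643 mg/L × 845,000 L = 2233 g.
Product at 8.8% available Cl: 2233 / 0.088 = 25,370 g.
Volume: 25,370 g ÷ 1.09 g/mL = 23,280 mL.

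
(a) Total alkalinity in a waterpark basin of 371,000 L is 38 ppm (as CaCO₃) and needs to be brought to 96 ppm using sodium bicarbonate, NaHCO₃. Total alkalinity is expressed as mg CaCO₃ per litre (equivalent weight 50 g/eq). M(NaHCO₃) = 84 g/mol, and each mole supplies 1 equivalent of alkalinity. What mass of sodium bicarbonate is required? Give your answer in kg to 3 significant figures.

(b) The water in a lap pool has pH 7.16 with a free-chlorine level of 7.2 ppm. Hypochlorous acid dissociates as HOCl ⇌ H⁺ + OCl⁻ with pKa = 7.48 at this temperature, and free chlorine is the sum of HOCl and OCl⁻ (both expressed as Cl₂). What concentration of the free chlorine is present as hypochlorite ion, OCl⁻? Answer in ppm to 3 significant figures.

(a) 36.2 kg; (b) 2.33 ppm

(a) Alkalinity to add: (96 − 38) = 58 mg/L as CaCO₃ × 371,000 L = 21,520 g as CaCO₃.
(a) Equivalents: 21,520 g ÷ 50 g/eq = 430.4 eq.
(a) NaHCO₃ supplies 1 eq per mole → 430.4 mol.
(a) Mass: 430.4 mol × 84 g/mol = 36,150 g.

(b) [OCl⁻]/[HOCl] = 10^(pH − pKa) = 10^(7.16 − 7.48) = 10^-0.32 = 0.4786.
(b) Fraction as HOCl = 1 / (1 + 0.4786) = 0.6763.
(b) OCl⁻ = (1 − 0.6763) × 7.2 ppm = 2.331 ppm.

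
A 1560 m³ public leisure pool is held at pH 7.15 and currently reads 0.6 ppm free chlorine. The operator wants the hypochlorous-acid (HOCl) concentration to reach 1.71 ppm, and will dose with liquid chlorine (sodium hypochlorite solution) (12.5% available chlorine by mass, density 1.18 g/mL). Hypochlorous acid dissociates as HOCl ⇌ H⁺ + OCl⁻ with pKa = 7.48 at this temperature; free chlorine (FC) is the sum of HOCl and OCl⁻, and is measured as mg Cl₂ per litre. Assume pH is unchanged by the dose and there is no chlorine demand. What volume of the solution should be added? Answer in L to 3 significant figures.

20.2 L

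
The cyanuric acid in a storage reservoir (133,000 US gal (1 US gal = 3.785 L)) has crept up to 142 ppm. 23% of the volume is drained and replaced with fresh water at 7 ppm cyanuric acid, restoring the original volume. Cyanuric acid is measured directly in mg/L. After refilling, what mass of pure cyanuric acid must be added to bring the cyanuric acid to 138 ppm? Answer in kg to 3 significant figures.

Volume: 133,000 US gal × 3.785 L/gal = 503,405 L.
After draining 23% and refilling: 142 × 0.77 + 7 × 0.23 = 110.95 ppm.
Deficit to target: 138 − 110.95 = 27.05 mg/L.
Mass: 27.05 mg/L × 503,405 L = 13,620 g cyanuric acid.

13.6 kg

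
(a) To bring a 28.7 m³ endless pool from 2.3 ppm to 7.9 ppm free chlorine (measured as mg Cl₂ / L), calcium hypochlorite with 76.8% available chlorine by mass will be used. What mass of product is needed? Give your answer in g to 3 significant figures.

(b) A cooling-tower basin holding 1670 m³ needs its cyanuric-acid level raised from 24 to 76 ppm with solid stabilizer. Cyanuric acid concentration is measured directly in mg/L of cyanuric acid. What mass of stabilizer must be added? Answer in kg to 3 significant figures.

(a) Volume: 28.7 m³ = 28,700 L.
(a) Chlorine deficit: 7.9 − 2.3 = 5.6 ppm = 5.6 mg/L as Cl₂.
(a) Cl₂ equivalent needed: 5.6 mg/L × 28,700 L = 160,700 mg = 160.7 g.
(a) Product at 76.8% available chlorine: 160.7 / 0.768 = 209.3 g.

(b) Volume: 1670 m³ = 1,670,000 L.
(b) CYA to add: (76 − 24) = 52 mg/L × 1,670,000 L = 86,840 g cyanuric acid.

(a) 209 g; (b) 86.8 kg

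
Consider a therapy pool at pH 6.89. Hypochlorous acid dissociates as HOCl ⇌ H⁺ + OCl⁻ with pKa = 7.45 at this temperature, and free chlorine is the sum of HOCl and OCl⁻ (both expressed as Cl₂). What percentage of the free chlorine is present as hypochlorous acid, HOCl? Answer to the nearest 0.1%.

78.4%

[OCl⁻]/[HOCl] = 10^(pH − pKa) = 10^(6.89 − 7.45) = 10^-0.56 = 0.2754.
Fraction as HOCl = 1 / (1 + 0.2754) = 0.7841.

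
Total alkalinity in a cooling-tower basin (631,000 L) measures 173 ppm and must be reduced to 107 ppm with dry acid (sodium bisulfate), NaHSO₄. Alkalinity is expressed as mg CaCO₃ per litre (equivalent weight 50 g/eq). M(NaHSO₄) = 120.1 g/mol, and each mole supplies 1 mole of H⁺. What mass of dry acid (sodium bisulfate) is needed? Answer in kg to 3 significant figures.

100 kg

Alkalinity to neutralize: (173 − 107) = 66 mg/L as CaCO₃ × 631,000 L = 41,650 g as CaCO₃.
Equivalents of H⁺ required: 41,650 ÷ 50 g/eq = 832.9 eq = 832.9 mol NaHSO₄.
Mass of NaHSO₄: 832.9 × 120.1 = 100,000 g.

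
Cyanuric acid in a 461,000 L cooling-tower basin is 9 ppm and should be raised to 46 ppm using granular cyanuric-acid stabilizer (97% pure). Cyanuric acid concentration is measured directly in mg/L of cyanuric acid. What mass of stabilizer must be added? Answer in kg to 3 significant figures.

CYA to add: (46 − 9) = 37 mg/L × 461,000 L = 17,060 g cyanuric acid.
At 97% purity: 17,060 / 0.97 = 17,580 g product.

17.6 kg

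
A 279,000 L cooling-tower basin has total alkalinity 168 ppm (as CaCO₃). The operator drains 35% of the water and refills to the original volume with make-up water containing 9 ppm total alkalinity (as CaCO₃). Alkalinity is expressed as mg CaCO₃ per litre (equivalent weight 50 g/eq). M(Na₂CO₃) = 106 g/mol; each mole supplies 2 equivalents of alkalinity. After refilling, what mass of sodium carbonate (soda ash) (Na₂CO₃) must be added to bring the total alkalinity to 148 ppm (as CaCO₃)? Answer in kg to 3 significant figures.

10.5 kg

After draining 35% and refilling: 168 × 0.65 + 9 × 0.35 = 112.35 ppm.
Deficit to target: 148 − 112.35 = 35.65 mg/L.
As CaCO₃: 35.65 mg/L × 279,000 L = 9946 g; ÷ 50 g/eq ÷ 2 = 99.46 mol Na₂CO₃.
Mass: 99.46 × 106 = 10,540 g.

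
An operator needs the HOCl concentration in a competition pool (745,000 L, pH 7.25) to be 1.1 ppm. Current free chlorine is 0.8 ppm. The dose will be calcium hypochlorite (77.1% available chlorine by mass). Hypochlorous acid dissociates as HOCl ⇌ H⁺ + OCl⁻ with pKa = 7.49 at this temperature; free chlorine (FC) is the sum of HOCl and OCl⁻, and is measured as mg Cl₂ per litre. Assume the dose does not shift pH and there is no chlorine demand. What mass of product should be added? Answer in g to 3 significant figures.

902 g

[OCl⁻]/[HOCl] = 10^(pH − pKa) = 10^(7.25 − 7.49) = 0.5754; fraction as HOCl = 1/(1 + 0.5754) = 0.6347.
Free chlorine required for 1.1 ppm HOCl: 1.1 / 0.6347 = 1.733 ppm.
FC to add: 1.733 − 0.8 = 0.933 mg/L as Cl₂.
Cl₂ equivalent: 0.933 mg/L × 745,000 L = 695.1 g.
Product at 77.1% available Cl: 695.1 / 0.771 = 901.5 g.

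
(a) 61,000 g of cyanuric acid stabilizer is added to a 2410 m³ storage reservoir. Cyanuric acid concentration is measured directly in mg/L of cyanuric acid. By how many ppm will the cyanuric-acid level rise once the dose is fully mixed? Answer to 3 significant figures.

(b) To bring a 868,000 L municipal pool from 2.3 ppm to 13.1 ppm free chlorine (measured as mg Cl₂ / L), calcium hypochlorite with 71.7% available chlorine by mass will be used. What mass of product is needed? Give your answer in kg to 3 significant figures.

(a) Volume: 2410 m³ = 2,410,000 L.
(a) Rise: 61,000 g / 2,410,000 L × 1000 = 25.31 mg/L.

(b) Chlorine deficit: 13.1 − 2.3 = 10.8 ppm = 10.8 mg/L as Cl₂.
(b) Cl₂ equivalent needed: 10.8 mg/L × 868,000 L = 9,374,000 mg = 9374 g.
(b) Product at 71.7% available chlorine: 9374 / 0.717 = 13,070 g.

(a) 25.3 ppm; (b) 13.1 kg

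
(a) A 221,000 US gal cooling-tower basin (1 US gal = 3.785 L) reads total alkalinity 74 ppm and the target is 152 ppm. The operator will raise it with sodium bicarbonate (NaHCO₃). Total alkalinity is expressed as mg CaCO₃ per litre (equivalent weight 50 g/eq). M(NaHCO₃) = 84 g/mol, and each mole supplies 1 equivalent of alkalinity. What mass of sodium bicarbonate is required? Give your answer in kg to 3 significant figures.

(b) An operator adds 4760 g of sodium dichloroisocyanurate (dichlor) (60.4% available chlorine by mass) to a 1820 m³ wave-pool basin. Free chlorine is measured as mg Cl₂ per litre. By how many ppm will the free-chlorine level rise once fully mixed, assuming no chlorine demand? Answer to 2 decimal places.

(a) Volume: 221,000 US gal × 3.785 L/gal = 836,485 L.
(a) Alkalinity to add: (152 − 74) = 78 mg/L as CaCO₃ × 836,485 L = 65,250 g as CaCO₃.
(a) Equivalents: 65,250 g ÷ 50 g/eq = 1305 eq.
(a) NaHCO₃ supplies 1 eq per mole → 1305 mol.
(a) Mass: 1305 mol × 84 g/mol = 109,600 g.

(b) Volume: 1820 m³ = 1,820,000 L.
(b) Available chlorine delivered: 4760 g × 0.604 = 2875 g as Cl₂.
(b) Concentration rise: 2875 g / 1,820,000 L = 1.58 mg/L = 1.58 ppm.

(a) 110 kg; (b) 1.58 ppm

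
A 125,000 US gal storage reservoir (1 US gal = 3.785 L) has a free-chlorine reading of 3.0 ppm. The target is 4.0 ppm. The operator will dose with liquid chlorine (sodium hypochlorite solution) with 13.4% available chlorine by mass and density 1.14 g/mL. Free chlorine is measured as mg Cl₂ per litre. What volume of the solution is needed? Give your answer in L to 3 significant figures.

Volume: 125,000 US gal × 3.785 L/gal = 473,125 L.
Chlorine deficit: 4.0 − 3.0 = 1 ppm = 1 mg/L as Cl₂.
Cl₂ equivalent needed: 1 mg/L × 473,125 L = 473,100 mg = 473.1 g.
Product at 13.4% available chlorine: 473.1 / 0.134 = 3531 g.
Volume at density 1.14 g/mL: 3531 g ÷ 1.14 g/mL = 3097 mL.

3.10 L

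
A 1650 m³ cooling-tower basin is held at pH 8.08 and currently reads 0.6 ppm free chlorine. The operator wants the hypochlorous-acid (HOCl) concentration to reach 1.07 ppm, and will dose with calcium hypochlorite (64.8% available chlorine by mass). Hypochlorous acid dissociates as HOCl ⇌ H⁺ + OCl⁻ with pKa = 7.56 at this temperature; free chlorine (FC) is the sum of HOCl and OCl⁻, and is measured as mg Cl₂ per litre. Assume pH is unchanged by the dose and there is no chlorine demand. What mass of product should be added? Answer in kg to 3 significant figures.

Volume: 1650 m³ = 1,650,000 L.
[OCl⁻]/[HOCl] = 10^(pH − pKa) = 10^(8.08 − 7.56) = 3.311; fraction as HOCl = 1/(1 + 3.311) = 0.2319.
Free chlorine required for 1.07 ppm HOCl: 1.07 / 0.2319 = 4.613 ppm.
FC to add: 4.613 − 0.6 = 4.013 mg/L as Cl₂.
Cl₂ equivalent: 4.013 mg/L × 1,650,000 L = 6622 g.
Product at 64.8% available Cl: 6622 / 0.648 = 10,220 g.

10.2 kg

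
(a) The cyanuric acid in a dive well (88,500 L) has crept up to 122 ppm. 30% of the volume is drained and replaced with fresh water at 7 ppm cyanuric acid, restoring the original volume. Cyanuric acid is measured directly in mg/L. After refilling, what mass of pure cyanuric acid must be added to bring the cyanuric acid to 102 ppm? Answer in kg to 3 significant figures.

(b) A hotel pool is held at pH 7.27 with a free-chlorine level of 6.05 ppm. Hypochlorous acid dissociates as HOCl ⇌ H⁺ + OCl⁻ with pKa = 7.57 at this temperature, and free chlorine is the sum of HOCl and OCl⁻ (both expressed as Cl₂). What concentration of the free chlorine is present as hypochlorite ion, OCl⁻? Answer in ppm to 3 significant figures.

(a) After draining 30% and refilling: 122 × 0.70 + 7 × 0.30 = 87.5 ppm.
(a) Deficit to target: 102 − 87.5 = 14.5 mg/L.
(a) Mass: 14.5 mg/L × 88,500 L = 1283 g cyanuric acid.

(b) [OCl⁻]/[HOCl] = 10^(pH − pKa) = 10^(7.27 − 7.57) = 10^-0.30 = 0.5012.
(b) Fraction as HOCl = 1 / (1 + 0.5012) = 0.6661.
(b) OCl⁻ = (1 − 0.6661) × 6.05 ppm = 2.02 ppm.

(a) 1.28 kg; (b) 2.02 ppm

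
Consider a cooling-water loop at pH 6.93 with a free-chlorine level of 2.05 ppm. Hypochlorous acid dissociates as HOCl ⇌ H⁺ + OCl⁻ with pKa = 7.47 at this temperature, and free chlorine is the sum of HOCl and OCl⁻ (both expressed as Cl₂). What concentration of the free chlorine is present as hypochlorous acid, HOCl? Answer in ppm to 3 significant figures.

1.59 ppm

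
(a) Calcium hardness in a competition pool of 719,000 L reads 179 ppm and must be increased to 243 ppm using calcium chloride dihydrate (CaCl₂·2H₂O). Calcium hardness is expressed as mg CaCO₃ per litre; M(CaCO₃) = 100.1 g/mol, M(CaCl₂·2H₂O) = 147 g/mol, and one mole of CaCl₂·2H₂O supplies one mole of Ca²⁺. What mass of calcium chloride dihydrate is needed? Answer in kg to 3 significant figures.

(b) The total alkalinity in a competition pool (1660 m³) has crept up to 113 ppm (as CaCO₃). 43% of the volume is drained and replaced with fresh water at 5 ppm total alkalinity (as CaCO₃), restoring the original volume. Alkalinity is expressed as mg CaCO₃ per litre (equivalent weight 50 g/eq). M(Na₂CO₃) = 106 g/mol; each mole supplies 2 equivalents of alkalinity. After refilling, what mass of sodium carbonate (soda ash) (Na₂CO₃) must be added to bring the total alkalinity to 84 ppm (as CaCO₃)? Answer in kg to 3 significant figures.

(a) Hardness to add: (243 − 179) = 64 mg/L as CaCO₃ × 719,000 L = 46,020 g as CaCO₃.
(a) Moles of Ca²⁺ (1 mol Ca²⁺ ≡ 1 mol CaCO₃): 46,020 / 100.1 g/mol = 459.7 mol.
(a) Mass of CaCl₂·2H₂O: 459.7 × 147 = 67,580 g.

(b) Volume: 1660 m³ = 1,660,000 L.
(b) After draining 43% and refilling: 113 × 0.57 + 5 × 0.43 = 66.56 ppm.
(b) Deficit to target: 84 − 66.56 = 17.44 mg/L.
(b) As CaCO₃: 17.44 mg/L × 1,660,000 L = 28,950 g; ÷ 50 g/eq ÷ 2 = 289.5 mol Na₂CO₃.
(b) Mass: 289.5 × 106 = 30,690 g.

(a) 67.6 kg; (b) 30.7 kg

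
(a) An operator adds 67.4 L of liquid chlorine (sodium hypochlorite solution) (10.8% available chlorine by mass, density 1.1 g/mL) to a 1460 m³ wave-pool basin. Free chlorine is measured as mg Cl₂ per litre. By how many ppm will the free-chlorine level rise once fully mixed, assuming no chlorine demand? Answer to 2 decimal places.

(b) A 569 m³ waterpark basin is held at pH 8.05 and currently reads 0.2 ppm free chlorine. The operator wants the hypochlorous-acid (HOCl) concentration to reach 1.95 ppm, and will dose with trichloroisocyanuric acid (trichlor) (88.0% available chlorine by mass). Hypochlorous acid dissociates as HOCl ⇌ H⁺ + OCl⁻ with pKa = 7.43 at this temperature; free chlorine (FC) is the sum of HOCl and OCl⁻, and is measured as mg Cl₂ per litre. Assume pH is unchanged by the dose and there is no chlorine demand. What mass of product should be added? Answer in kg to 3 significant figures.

(a) 5.48 ppm; (b) 6.39 kg

(a) Volume: 1460 m³ = 1,460,000 L.
(a) Mass of solution: 67.4 L × 1000 mL/L × 1.1 g/mL = 74,140 g.
(a) Available chlorine delivered: 74,140 g × 0.108 = 8007 g as Cl₂.
(a) Concentration rise: 8007 g / 1,460,000 L = 5.484 mg/L = 5.48 ppm.

(b) Volume: 569 m³ = 569,000 L.
(b) [OCl⁻]/[HOCl] = 10^(pH − pKa) = 10^(8.05 − 7.43) = 4.169; fraction as HOCl = 1/(1 + 4.169) = 0.1935.
(b) Free chlorine required for 1.95 ppm HOCl: 1.95 / 0.1935 = 10.08 ppm.
(b) FC to add: 10.08 − 0.2 = 9.879 mg/L as Cl₂.
(b) Cl₂ equivalent: 9.879 mg/L × 569,000 L = 5621 g.
(b) Product at 88.0% available Cl: 5621 / 0.88 = 6388 g.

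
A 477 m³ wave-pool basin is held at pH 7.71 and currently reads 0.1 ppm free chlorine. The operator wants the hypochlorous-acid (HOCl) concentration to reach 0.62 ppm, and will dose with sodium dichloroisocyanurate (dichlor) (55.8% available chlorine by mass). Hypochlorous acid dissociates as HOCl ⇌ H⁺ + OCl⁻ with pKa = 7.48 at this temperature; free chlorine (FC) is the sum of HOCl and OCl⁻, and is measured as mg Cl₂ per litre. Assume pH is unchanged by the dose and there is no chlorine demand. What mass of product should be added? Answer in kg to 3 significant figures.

1.34 kg

Volume: 477 m³ = 477,000 L.
[OCl⁻]/[HOCl] = 10^(pH − pKa) = 10^(7.71 − 7.48) = 1.698; fraction as HOCl = 1/(1 + 1.698) = 0.3706.
Free chlorine required for 0.62 ppm HOCl: 0.62 / 0.3706 = 1.673 ppm.
FC to add: 1.673 − 0.1 = 1.573 mg/L as Cl₂.
Cl₂ equivalent: 1.573 mg/L × 477,000 L = 750.3 g.
Product at 55.8% available Cl: 750.3 / 0.558 = 1345 g.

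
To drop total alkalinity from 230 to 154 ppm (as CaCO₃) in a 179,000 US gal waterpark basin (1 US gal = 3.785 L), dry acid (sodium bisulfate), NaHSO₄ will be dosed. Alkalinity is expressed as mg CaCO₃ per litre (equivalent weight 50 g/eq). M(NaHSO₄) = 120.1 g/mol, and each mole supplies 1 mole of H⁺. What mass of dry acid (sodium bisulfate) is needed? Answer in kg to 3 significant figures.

Volume: 179,000 US gal × 3.785 L/gal = 677,515 L.
Alkalinity to neutralize: (230 − 154) = 76 mg/L as CaCO₃ × 677,515 L = 51,490 g as CaCO₃.
Equivalents of H⁺ required: 51,490 ÷ 50 g/eq = 1030 eq = 1030 mol NaHSO₄.
Mass of NaHSO₄: 1030 × 120.1 = 123,700 g.

124 kg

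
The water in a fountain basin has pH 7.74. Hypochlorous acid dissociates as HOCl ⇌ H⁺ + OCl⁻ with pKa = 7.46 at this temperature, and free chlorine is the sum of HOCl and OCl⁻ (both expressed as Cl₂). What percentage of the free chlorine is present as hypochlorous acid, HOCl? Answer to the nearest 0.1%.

[OCl⁻]/[HOCl] = 10^(pH − pKa) = 10^(7.74 − 7.46) = 10^0.28 = 1.905.
Fraction as HOCl = 1 / (1 + 1.905) = 0.3442.

34.4%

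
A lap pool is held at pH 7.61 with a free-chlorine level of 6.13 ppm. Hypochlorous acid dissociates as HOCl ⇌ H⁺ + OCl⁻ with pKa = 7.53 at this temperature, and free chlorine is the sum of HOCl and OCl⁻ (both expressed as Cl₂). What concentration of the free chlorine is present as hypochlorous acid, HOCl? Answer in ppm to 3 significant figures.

[OCl⁻]/[HOCl] = 10^(pH − pKa) = 10^(7.61 − 7.53) = 10^0.08 = 1.202.
Fraction as HOCl = 1 / (1 + 1.202) = 0.4541.
HOCl = 0.4541 × 6.13 ppm = 2.783 ppm.

2.78 ppm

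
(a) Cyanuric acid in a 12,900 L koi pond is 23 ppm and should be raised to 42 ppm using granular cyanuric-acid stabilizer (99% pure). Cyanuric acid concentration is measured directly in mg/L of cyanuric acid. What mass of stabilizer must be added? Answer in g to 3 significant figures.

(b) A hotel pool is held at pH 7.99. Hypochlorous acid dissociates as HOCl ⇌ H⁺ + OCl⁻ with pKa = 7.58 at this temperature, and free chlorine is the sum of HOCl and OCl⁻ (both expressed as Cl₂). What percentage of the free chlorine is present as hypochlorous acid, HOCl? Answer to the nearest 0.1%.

(a) CYA to add: (42 − 23) = 19 mg/L × 12,900 L = 245.1 g cyanuric acid.
(a) At 99% purity: 245.1 / 0.99 = 247.6 g product.

(b) [OCl⁻]/[HOCl] = 10^(pH − pKa) = 10^(7.99 − 7.58) = 10^0.41 = 2.57.
(b) Fraction as HOCl = 1 / (1 + 2.57) = 0.2801.

(a) 248 g; (b) 28.0%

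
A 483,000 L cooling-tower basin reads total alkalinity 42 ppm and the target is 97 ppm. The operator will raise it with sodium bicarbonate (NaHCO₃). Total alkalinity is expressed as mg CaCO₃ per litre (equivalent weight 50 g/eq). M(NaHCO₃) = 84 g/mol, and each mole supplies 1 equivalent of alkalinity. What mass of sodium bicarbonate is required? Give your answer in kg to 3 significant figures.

44.6 kg

Alkalinity to add: (97 − 42) = 55 mg/L as CaCO₃ × 483,000 L = 26,560 g as CaCO₃.
Equivalents: 26,560 g ÷ 50 g/eq = 531.3 eq.
NaHCO₃ supplies 1 eq per mole → 531.3 mol.
Mass: 531.3 mol × 84 g/mol = 44,630 g.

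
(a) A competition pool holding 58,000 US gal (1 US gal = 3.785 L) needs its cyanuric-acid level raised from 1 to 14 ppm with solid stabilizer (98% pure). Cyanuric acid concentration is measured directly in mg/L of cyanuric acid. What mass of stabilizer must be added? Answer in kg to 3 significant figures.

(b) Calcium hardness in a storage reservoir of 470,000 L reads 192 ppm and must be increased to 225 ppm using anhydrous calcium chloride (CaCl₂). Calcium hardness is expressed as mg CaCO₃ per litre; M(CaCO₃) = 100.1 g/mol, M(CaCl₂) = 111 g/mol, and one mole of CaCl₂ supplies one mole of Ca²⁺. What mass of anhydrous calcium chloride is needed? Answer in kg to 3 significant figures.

(a) 2.91 kg; (b) 17.2 kg

(a) Volume: 58,000 US gal × 3.785 L/gal = 219,530 L.
(a) CYA to add: (14 − 1) = 13 mg/L × 219,530 L = 2854 g cyanuric acid.
(a) At 98% purity: 2854 / 0.98 = 2912 g product.

(b) Hardness to add: (225 − 192) = 33 mg/L as CaCO₃ × 470,000 L = 15,510 g as CaCO₃.
(b) Moles of Ca²⁺ (1 mol Ca²⁺ ≡ 1 mol CaCO₃): 15,510 / 100.1 g/mol = 154.9 mol.
(b) Mass of CaCl₂: 154.9 × 111 = 17,200 g.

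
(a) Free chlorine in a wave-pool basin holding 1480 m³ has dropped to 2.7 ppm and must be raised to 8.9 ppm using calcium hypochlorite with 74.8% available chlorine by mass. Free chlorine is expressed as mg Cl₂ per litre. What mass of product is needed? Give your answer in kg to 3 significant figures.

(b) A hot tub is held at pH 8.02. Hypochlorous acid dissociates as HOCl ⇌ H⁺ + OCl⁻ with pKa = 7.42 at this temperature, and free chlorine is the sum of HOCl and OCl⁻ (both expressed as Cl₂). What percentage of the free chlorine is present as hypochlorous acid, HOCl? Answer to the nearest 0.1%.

(a) Volume: 1480 m³ = 1,480,000 L.
(a) Chlorine deficit: 8.9 − 2.7 = 6.2 ppm = 6.2 mg/L as Cl₂.
(a) Cl₂ equivalent needed: 6.2 mg/L × 1,480,000 L = 9,176,000 mg = 9176 g.
(a) Product at 74.8% available chlorine: 9176 / 0.748 = 12,270 g.

(b) [OCl⁻]/[HOCl] = 10^(pH − pKa) = 10^(8.02 − 7.42) = 10^0.60 = 3.981.
(b) Fraction as HOCl = 1 / (1 + 3.981) = 0.2008.

(a) 12.3 kg; (b) 20.1%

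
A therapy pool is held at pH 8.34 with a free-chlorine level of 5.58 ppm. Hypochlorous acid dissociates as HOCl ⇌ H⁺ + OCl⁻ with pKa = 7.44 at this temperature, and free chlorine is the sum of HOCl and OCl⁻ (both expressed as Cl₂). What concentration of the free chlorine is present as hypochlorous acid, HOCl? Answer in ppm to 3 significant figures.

[OCl⁻]/[HOCl] = 10^(pH − pKa) = 10^(8.34 − 7.44) = 10^0.90 = 7.943.
Fraction as HOCl = 1 / (1 + 7.943) = 0.1118.
HOCl = 0.1118 × 5.58 ppm = 0.6239 ppm.

0.624 ppm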